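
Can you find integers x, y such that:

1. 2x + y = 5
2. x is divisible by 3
Yes

Take x = 0, y = 5. Substituting into each constraint:
  (1) 2(0) + 5 = 5 ✓
  (2) 0 = 3 × 0, remainder 0 ✓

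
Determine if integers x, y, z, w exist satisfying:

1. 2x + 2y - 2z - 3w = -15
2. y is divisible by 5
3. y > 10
Yes

Take x = 0, y = 15, z = 21, w = 1. Substituting into each constraint:
  (1) 2(0) + 2(15) - 2(21) - 3(1) = -15 ✓
  (2) 15 = 5 × 3, remainder 0 ✓
  (3) 15 > 10 ✓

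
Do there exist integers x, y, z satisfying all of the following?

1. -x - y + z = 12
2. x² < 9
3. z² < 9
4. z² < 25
Yes

Take x = 0, y = -12, z = 0. Substituting into each constraint:
  (1) 0 + 12 + 0 = 12 ✓
  (2) x² = (0)² = 0, and 0 < 9 ✓
  (3) z² = (0)² = 0, and 0 < 9 ✓
  (4) z² = (0)² = 0, and 0 < 25 ✓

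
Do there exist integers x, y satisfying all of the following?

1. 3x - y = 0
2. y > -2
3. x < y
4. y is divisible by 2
Yes

Take x = 2, y = 6. Substituting into each constraint:
  (1) 3(2) + (-6) = 0 ✓
  (2) 6 > -2 ✓
  (3) 2 < 6 ✓
  (4) 6 = 2 × 3, remainder 0 ✓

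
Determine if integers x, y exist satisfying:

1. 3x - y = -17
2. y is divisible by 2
Yes

Take x = -5, y = 2. Substituting into each constraint:
  (1) 3(-5) + (-2) = -17 ✓
  (2) 2 = 2 × 1, remainder 0 ✓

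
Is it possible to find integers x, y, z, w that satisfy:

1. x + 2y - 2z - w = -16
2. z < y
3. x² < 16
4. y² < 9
Yes

Take x = 0, y = 0, z = -1, w = 18. Substituting into each constraint:
  (1) 0 + 2(0) - 2(-1) + (-18) = -16 ✓
  (2) -1 < 0 ✓
  (3) x² = (0)² = 0, and 0 < 16 ✓
  (4) y² = (0)² = 0, and 0 < 9 ✓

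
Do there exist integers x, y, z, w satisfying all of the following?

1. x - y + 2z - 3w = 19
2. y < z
Yes

Take x = 0, y = -1, z = 0, w = -6. Substituting into each constraint:
  (1) 0 + 1 + 2(0) - 3(-6) = 19 ✓
  (2) -1 < 0 ✓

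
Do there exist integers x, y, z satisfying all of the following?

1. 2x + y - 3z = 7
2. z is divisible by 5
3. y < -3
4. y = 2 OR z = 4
No

A contradictory subset is {z is divisible by 5, y < -3, y = 2 OR z = 4}. No integer assignment can satisfy these jointly:

  - z is divisible by 5: restricts z to multiples of 5
  - y < -3: bounds one variable relative to a constant
  - y = 2 OR z = 4: forces a choice: either y = 2 or z = 4

Split on the disjunction (y = 2 OR z = 4):
  • If y = 2: this contradicts the bound y ≤ -4.
  • If z = 4: this contradicts the divisibility constraint — 4 is not a multiple of 5.
Both branches are infeasible, so the system has no integer solution.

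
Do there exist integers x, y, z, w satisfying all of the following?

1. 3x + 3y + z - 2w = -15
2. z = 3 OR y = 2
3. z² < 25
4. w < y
Yes

Take x = -7, y = 1, z = 3, w = 0. Substituting into each constraint:
  (1) 3(-7) + 3(1) + 3 - 2(0) = -15 ✓
  (2) z = 3, target 3 ✓ (first branch holds)
  (3) z² = (3)² = 9, and 9 < 25 ✓
  (4) 0 < 1 ✓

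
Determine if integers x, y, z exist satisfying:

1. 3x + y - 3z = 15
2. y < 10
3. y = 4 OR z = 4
Yes

Take x = 6, y = 9, z = 4. Substituting into each constraint:
  (1) 3(6) + 9 - 3(4) = 15 ✓
  (2) 9 < 10 ✓
  (3) z = 4, target 4 ✓ (second branch holds)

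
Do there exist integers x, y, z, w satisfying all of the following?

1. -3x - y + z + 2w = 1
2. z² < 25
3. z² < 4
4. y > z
Yes

Take x = -1, y = 2, z = 0, w = 0. Substituting into each constraint:
  (1) -3(-1) + (-2) + 0 + 2(0) = 1 ✓
  (2) z² = (0)² = 0, and 0 < 25 ✓
  (3) z² = (0)² = 0, and 0 < 4 ✓
  (4) 2 > 0 ✓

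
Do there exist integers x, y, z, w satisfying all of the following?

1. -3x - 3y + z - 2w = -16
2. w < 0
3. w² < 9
Yes

Take x = 0, y = 6, z = 0, w = -1. Substituting into each constraint:
  (1) -3(0) - 3(6) + 0 - 2(-1) = -16 ✓
  (2) -1 < 0 ✓
  (3) w² = (-1)² = 1, and 1 < 9 ✓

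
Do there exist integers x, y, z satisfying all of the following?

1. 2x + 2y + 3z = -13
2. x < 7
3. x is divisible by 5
Yes

Take x = 0, y = 1, z = -5. Substituting into each constraint:
  (1) 2(0) + 2(1) + 3(-5) = -13 ✓
  (2) 0 < 7 ✓
  (3) 0 = 5 × 0, remainder 0 ✓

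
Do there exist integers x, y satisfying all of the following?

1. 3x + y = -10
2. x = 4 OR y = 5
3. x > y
Yes

Take x = 4, y = -22. Substituting into each constraint:
  (1) 3(4) + (-22) = -10 ✓
  (2) x = 4, target 4 ✓ (first branch holds)
  (3) 4 > -22 ✓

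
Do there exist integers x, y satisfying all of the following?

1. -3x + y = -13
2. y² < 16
Yes

Take x = 4, y = -1. Substituting into each constraint:
  (1) -3(4) + (-1) = -13 ✓
  (2) y² = (-1)² = 1, and 1 < 16 ✓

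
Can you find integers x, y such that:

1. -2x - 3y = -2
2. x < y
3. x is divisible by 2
Yes

Take x = -2, y = 2. Substituting into each constraint:
  (1) -2(-2) - 3(2) = -2 ✓
  (2) -2 < 2 ✓
  (3) -2 = 2 × -1, remainder 0 ✓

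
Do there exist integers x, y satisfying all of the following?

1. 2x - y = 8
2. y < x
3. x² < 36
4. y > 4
No

A contradictory subset is {2x - y = 8, x² < 36, y > 4}. No integer assignment can satisfy these jointly:

  - 2x - y = 8: is a linear equation tying the variables together
  - x² < 36: restricts x to |x| ≤ 5
  - y > 4: bounds one variable relative to a constant

Range argument: with x ∈ [-5, 5], y ∈ [5, ∞], the left side of the equation is at most 5, but the right side is 8 > 5. No integer solution exists.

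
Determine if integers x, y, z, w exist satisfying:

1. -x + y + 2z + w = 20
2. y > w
Yes

Take x = 1, y = 1, z = 10, w = 0. Substituting into each constraint:
  (1) (-1) + 1 + 2(10) + 0 = 20 ✓
  (2) 1 > 0 ✓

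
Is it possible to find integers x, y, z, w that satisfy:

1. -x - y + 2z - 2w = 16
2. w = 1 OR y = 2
Yes

Take x = -18, y = 2, z = 0, w = 0. Substituting into each constraint:
  (1) 18 + (-2) + 2(0) - 2(0) = 16 ✓
  (2) y = 2, target 2 ✓ (second branch holds)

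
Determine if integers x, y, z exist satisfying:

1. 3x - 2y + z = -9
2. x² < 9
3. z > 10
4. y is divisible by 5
Yes

Take x = 1, y = 15, z = 18. Substituting into each constraint:
  (1) 3(1) - 2(15) + 18 = -9 ✓
  (2) x² = (1)² = 1, and 1 < 9 ✓
  (3) 18 > 10 ✓
  (4) 15 = 5 × 3, remainder 0 ✓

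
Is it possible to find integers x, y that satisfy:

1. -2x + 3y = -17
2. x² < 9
Yes

Take x = -2, y = -7. Substituting into each constraint:
  (1) -2(-2) + 3(-7) = -17 ✓
  (2) x² = (-2)² = 4, and 4 < 9 ✓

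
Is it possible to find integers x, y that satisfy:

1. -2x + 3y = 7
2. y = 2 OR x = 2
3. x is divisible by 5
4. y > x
No

A contradictory subset is {-2x + 3y = 7, y = 2 OR x = 2}. No integer assignment can satisfy these jointly:

  - -2x + 3y = 7: is a linear equation tying the variables together
  - y = 2 OR x = 2: forces a choice: either y = 2 or x = 2

Split on the disjunction (y = 2 OR x = 2):
  • If y = 2: with y = 2, every remaining term of the linear equation is divisible by 2, so the left side is ≡ 0 (mod 2); but the right side 1 ≡ 1 (mod 2). No integers can satisfy it.
  • If x = 2: with x = 2, every remaining term of the linear equation is divisible by 3, so the left side is ≡ 0 (mod 3); but the right side 11 ≡ 2 (mod 3). No integers can satisfy it.
Both branches are infeasible, so the system has no integer solution.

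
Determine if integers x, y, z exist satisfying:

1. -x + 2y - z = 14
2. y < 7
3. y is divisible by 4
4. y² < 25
Yes

Take x = 0, y = 0, z = -14. Substituting into each constraint:
  (1) 0 + 2(0) + 14 = 14 ✓
  (2) 0 < 7 ✓
  (3) 0 = 4 × 0, remainder 0 ✓
  (4) y² = (0)² = 0, and 0 < 25 ✓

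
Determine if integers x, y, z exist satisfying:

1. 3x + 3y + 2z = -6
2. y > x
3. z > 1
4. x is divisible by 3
Yes

Take x = -9, y = 1, z = 9. Substituting into each constraint:
  (1) 3(-9) + 3(1) + 2(9) = -6 ✓
  (2) 1 > -9 ✓
  (3) 9 > 1 ✓
  (4) -9 = 3 × -3, remainder 0 ✓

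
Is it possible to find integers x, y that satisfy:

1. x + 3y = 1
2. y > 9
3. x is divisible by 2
Yes

Take x = -32, y = 11. Substituting into each constraint:
  (1) (-32) + 3(11) = 1 ✓
  (2) 11 > 9 ✓
  (3) -32 = 2 × -16, remainder 0 ✓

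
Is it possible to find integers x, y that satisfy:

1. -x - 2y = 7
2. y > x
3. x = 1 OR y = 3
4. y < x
No

A contradictory subset is {y > x, y < x}. No integer assignment can satisfy these jointly:

  - y > x: bounds one variable relative to another variable
  - y < x: bounds one variable relative to another variable

Direct contradiction: y > x and x > y cannot both hold.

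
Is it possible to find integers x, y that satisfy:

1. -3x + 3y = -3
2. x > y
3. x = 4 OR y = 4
Yes

Take x = 4, y = 3. Substituting into each constraint:
  (1) -3(4) + 3(3) = -3 ✓
  (2) 4 > 3 ✓
  (3) x = 4, target 4 ✓ (first branch holds)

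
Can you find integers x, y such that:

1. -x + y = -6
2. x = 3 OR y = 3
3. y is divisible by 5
No

The full constraint system is jointly infeasible over the integers. Each constraint and what it forces:

  - -x + y = -6: is a linear equation tying the variables together
  - x = 3 OR y = 3: forces a choice: either x = 3 or y = 3
  - y is divisible by 5: restricts y to multiples of 5

Split on the disjunction (x = 3 OR y = 3):
  • If x = 3: with x = 3, writing y = 5y', every remaining term of the linear equation is divisible by 5, so the left side is ≡ 0 (mod 5); but the right side -3 ≡ 2 (mod 5). No integers can satisfy it.
  • If y = 3: this contradicts the divisibility constraint — 3 is not a multiple of 5.
Both branches are infeasible, so the system has no integer solution.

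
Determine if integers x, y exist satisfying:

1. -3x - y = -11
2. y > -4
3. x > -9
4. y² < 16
Yes

Take x = 4, y = -1. Substituting into each constraint:
  (1) -3(4) + 1 = -11 ✓
  (2) -1 > -4 ✓
  (3) 4 > -9 ✓
  (4) y² = (-1)² = 1, and 1 < 16 ✓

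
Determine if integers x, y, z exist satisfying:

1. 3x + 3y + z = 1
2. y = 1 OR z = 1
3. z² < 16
Yes

Take x = 0, y = 1, z = -2. Substituting into each constraint:
  (1) 3(0) + 3(1) + (-2) = 1 ✓
  (2) y = 1, target 1 ✓ (first branch holds)
  (3) z² = (-2)² = 4, and 4 < 16 ✓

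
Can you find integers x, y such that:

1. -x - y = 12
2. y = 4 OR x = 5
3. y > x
Yes

Take x = -16, y = 4. Substituting into each constraint:
  (1) 16 + (-4) = 12 ✓
  (2) y = 4, target 4 ✓ (first branch holds)
  (3) 4 > -16 ✓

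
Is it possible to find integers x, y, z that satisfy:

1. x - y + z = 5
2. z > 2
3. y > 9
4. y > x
Yes

Take x = 0, y = 10, z = 15. Substituting into each constraint:
  (1) 0 + (-10) + 15 = 5 ✓
  (2) 15 > 2 ✓
  (3) 10 > 9 ✓
  (4) 10 > 0 ✓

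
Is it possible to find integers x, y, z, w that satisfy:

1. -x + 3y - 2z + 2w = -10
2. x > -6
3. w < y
Yes

Take x = 8, y = 0, z = 0, w = -1. Substituting into each constraint:
  (1) (-8) + 3(0) - 2(0) + 2(-1) = -10 ✓
  (2) 8 > -6 ✓
  (3) -1 < 0 ✓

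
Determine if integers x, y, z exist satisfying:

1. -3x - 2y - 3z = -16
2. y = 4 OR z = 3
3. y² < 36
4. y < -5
No

A contradictory subset is {y² < 36, y < -5}. No integer assignment can satisfy these jointly:

  - y² < 36: restricts y to |y| ≤ 5
  - y < -5: bounds one variable relative to a constant

Direct contradiction: the bounds on y require y ≥ -5 and y ≤ -6 simultaneously, which is empty.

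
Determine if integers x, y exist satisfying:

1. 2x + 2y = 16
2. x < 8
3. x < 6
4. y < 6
Yes

Take x = 5, y = 3. Substituting into each constraint:
  (1) 2(5) + 2(3) = 16 ✓
  (2) 5 < 8 ✓
  (3) 5 < 6 ✓
  (4) 3 < 6 ✓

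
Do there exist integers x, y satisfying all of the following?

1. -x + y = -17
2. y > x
No

The full constraint system is jointly infeasible over the integers. Each constraint and what it forces:

  - -x + y = -17: is a linear equation tying the variables together
  - y > x: bounds one variable relative to another variable

From the equation, x − y = 17, i.e. y − x = -17; but y > x requires y − x ≥ 1. Contradiction.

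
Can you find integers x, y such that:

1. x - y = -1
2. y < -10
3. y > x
Yes

Take x = -12, y = -11. Substituting into each constraint:
  (1) (-12) + 11 = -1 ✓
  (2) -11 < -10 ✓
  (3) -11 > -12 ✓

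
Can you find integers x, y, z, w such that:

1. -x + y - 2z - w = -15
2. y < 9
Yes

Take x = 0, y = -15, z = 0, w = 0. Substituting into each constraint:
  (1) 0 + (-15) - 2(0) + 0 = -15 ✓
  (2) -15 < 9 ✓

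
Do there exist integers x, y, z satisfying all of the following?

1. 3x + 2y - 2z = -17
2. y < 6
Yes

Take x = -5, y = 0, z = 1. Substituting into each constraint:
  (1) 3(-5) + 2(0) - 2(1) = -17 ✓
  (2) 0 < 6 ✓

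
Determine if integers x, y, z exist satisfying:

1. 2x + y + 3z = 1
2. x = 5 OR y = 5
Yes

Take x = 1, y = 5, z = -2. Substituting into each constraint:
  (1) 2(1) + 5 + 3(-2) = 1 ✓
  (2) y = 5, target 5 ✓ (second branch holds)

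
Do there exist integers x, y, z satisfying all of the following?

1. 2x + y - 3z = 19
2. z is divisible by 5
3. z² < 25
Yes

Take x = 9, y = 1, z = 0. Substituting into each constraint:
  (1) 2(9) + 1 - 3(0) = 19 ✓
  (2) 0 = 5 × 0, remainder 0 ✓
  (3) z² = (0)² = 0, and 0 < 25 ✓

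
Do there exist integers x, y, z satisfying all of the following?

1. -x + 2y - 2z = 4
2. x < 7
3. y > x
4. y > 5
Yes

Take x = 0, y = 6, z = 4. Substituting into each constraint:
  (1) 0 + 2(6) - 2(4) = 4 ✓
  (2) 0 < 7 ✓
  (3) 6 > 0 ✓
  (4) 6 > 5 ✓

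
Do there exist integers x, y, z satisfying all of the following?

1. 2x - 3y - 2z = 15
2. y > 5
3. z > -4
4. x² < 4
No

The full constraint system is jointly infeasible over the integers. Each constraint and what it forces:

  - 2x - 3y - 2z = 15: is a linear equation tying the variables together
  - y > 5: bounds one variable relative to a constant
  - z > -4: bounds one variable relative to a constant
  - x² < 4: restricts x to |x| ≤ 1

Range argument: with x ∈ [-1, 1], y ∈ [6, ∞], z ∈ [-3, ∞], the left side of the equation is at most -10, but the right side is 15 > -10. No integer solution exists.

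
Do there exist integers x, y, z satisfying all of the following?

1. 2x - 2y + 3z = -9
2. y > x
Yes

Take x = -3, y = 0, z = -1. Substituting into each constraint:
  (1) 2(-3) - 2(0) + 3(-1) = -9 ✓
  (2) 0 > -3 ✓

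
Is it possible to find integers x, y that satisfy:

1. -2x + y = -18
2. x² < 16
Yes

Take x = 0, y = -18. Substituting into each constraint:
  (1) -2(0) + (-18) = -18 ✓
  (2) x² = (0)² = 0, and 0 < 16 ✓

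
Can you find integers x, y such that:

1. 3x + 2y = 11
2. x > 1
Yes

Take x = 3, y = 1. Substituting into each constraint:
  (1) 3(3) + 2(1) = 11 ✓
  (2) 3 > 1 ✓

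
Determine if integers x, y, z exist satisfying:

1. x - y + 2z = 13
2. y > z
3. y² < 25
Yes

Take x = 14, y = 1, z = 0. Substituting into each constraint:
  (1) 14 + (-1) + 2(0) = 13 ✓
  (2) 1 > 0 ✓
  (3) y² = (1)² = 1, and 1 < 25 ✓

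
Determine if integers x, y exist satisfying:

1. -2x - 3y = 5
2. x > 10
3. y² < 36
No

The full constraint system is jointly infeasible over the integers. Each constraint and what it forces:

  - -2x - 3y = 5: is a linear equation tying the variables together
  - x > 10: bounds one variable relative to a constant
  - y² < 36: restricts y to |y| ≤ 5

Range argument: with x ∈ [11, ∞], y ∈ [-5, 5], the left side of the equation is at most -7, but the right side is 5 > -7. No integer solution exists.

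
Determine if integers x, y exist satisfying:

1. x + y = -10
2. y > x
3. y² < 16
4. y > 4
No

A contradictory subset is {y² < 16, y > 4}. No integer assignment can satisfy these jointly:

  - y² < 16: restricts y to |y| ≤ 3
  - y > 4: bounds one variable relative to a constant

Direct contradiction: the bounds on y require y ≥ 5 and y ≤ 3 simultaneously, which is empty.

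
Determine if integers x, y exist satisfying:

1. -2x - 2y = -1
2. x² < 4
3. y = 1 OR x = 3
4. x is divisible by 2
No

Even the single constraint (-2x - 2y = -1) is infeasible over the integers.

  - -2x - 2y = -1: every term on the left is divisible by 2, so the LHS ≡ 0 (mod 2), but the RHS -1 is not — no integer solution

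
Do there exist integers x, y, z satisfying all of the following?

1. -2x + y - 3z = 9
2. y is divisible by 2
Yes

Take x = -6, y = 0, z = 1. Substituting into each constraint:
  (1) -2(-6) + 0 - 3(1) = 9 ✓
  (2) 0 = 2 × 0, remainder 0 ✓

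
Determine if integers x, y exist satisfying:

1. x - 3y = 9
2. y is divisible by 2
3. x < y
Yes

Take x = -9, y = -6. Substituting into each constraint:
  (1) (-9) - 3(-6) = 9 ✓
  (2) -6 = 2 × -3, remainder 0 ✓
  (3) -9 < -6 ✓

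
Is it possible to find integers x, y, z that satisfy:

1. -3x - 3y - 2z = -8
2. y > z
Yes

Take x = 0, y = 2, z = 1. Substituting into each constraint:
  (1) -3(0) - 3(2) - 2(1) = -8 ✓
  (2) 2 > 1 ✓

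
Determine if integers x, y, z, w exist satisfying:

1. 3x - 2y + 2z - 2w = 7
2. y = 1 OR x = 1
Yes

Take x = -1, y = 1, z = 0, w = -6. Substituting into each constraint:
  (1) 3(-1) - 2(1) + 2(0) - 2(-6) = 7 ✓
  (2) y = 1, target 1 ✓ (first branch holds)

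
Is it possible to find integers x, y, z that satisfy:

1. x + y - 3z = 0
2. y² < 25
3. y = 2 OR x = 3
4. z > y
Yes

Take x = 7, y = 2, z = 3. Substituting into each constraint:
  (1) 7 + 2 - 3(3) = 0 ✓
  (2) y² = (2)² = 4, and 4 < 25 ✓
  (3) y = 2, target 2 ✓ (first branch holds)
  (4) 3 > 2 ✓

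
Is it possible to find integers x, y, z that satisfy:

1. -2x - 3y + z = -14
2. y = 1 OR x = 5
Yes

Take x = 4, y = 1, z = -3. Substituting into each constraint:
  (1) -2(4) - 3(1) + (-3) = -14 ✓
  (2) y = 1, target 1 ✓ (first branch holds)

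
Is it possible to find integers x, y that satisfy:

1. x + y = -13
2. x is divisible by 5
Yes

Take x = 0, y = -13. Substituting into each constraint:
  (1) 0 + (-13) = -13 ✓
  (2) 0 = 5 × 0, remainder 0 ✓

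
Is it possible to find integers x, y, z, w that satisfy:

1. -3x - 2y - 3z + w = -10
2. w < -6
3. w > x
Yes

Take x = -8, y = 0, z = 9, w = -7. Substituting into each constraint:
  (1) -3(-8) - 2(0) - 3(9) + (-7) = -10 ✓
  (2) -7 < -6 ✓
  (3) -7 > -8 ✓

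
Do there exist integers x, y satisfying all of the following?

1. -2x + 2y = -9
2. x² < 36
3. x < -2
No

Even the single constraint (-2x + 2y = -9) is infeasible over the integers.

  - -2x + 2y = -9: every term on the left is divisible by 2, so the LHS ≡ 0 (mod 2), but the RHS -9 is not — no integer solution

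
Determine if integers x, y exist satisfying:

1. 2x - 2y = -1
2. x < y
No

Even the single constraint (2x - 2y = -1) is infeasible over the integers.

  - 2x - 2y = -1: every term on the left is divisible by 2, so the LHS ≡ 0 (mod 2), but the RHS -1 is not — no integer solution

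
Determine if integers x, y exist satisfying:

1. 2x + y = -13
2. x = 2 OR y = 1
Yes

Take x = 2, y = -17. Substituting into each constraint:
  (1) 2(2) + (-17) = -13 ✓
  (2) x = 2, target 2 ✓ (first branch holds)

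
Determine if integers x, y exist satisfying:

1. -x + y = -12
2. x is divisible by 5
Yes

Take x = 0, y = -12. Substituting into each constraint:
  (1) 0 + (-12) = -12 ✓
  (2) 0 = 5 × 0, remainder 0 ✓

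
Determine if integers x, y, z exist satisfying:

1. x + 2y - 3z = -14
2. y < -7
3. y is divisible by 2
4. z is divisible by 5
Yes

Take x = 2, y = -8, z = 0. Substituting into each constraint:
  (1) 2 + 2(-8) - 3(0) = -14 ✓
  (2) -8 < -7 ✓
  (3) -8 = 2 × -4, remainder 0 ✓
  (4) 0 = 5 × 0, remainder 0 ✓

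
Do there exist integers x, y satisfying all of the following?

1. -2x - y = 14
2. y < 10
Yes

Take x = 0, y = -14. Substituting into each constraint:
  (1) -2(0) + 14 = 14 ✓
  (2) -14 < 10 ✓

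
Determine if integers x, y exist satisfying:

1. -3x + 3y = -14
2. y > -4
No

Even the single constraint (-3x + 3y = -14) is infeasible over the integers.

  - -3x + 3y = -14: every term on the left is divisible by 3, so the LHS ≡ 0 (mod 3), but the RHS -14 is not — no integer solution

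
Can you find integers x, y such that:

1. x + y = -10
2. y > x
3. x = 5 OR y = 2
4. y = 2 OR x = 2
Yes

Take x = -12, y = 2. Substituting into each constraint:
  (1) (-12) + 2 = -10 ✓
  (2) 2 > -12 ✓
  (3) y = 2, target 2 ✓ (second branch holds)
  (4) y = 2, target 2 ✓ (first branch holds)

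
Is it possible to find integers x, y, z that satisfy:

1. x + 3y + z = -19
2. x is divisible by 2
Yes

Take x = 2, y = -7, z = 0. Substituting into each constraint:
  (1) 2 + 3(-7) + 0 = -19 ✓
  (2) 2 = 2 × 1, remainder 0 ✓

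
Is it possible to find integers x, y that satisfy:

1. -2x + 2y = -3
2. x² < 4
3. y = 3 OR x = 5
No

Even the single constraint (-2x + 2y = -3) is infeasible over the integers.

  - -2x + 2y = -3: every term on the left is divisible by 2, so the LHS ≡ 0 (mod 2), but the RHS -3 is not — no integer solution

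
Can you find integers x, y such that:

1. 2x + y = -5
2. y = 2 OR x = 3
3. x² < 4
No

The full constraint system is jointly infeasible over the integers. Each constraint and what it forces:

  - 2x + y = -5: is a linear equation tying the variables together
  - y = 2 OR x = 3: forces a choice: either y = 2 or x = 3
  - x² < 4: restricts x to |x| ≤ 1

Split on the disjunction (y = 2 OR x = 3):
  • If y = 2: with y = 2, every remaining term of the linear equation is divisible by 2, so the left side is ≡ 0 (mod 2); but the right side -7 ≡ 1 (mod 2). No integers can satisfy it.
  • If x = 3: this contradicts x² < 4, which requires |x| ≤ 1.
Both branches are infeasible, so the system has no integer solution.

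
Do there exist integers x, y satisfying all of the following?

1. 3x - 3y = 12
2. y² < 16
Yes

Take x = 4, y = 0. Substituting into each constraint:
  (1) 3(4) - 3(0) = 12 ✓
  (2) y² = (0)² = 0, and 0 < 16 ✓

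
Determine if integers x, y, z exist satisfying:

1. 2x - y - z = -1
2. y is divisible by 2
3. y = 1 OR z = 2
No

The full constraint system is jointly infeasible over the integers. Each constraint and what it forces:

  - 2x - y - z = -1: is a linear equation tying the variables together
  - y is divisible by 2: restricts y to multiples of 2
  - y = 1 OR z = 2: forces a choice: either y = 1 or z = 2

Split on the disjunction (y = 1 OR z = 2):
  • If y = 1: this contradicts the divisibility constraint — 1 is not a multiple of 2.
  • If z = 2: with z = 2, writing y = 2y', every remaining term of the linear equation is divisible by 2, so the left side is ≡ 0 (mod 2); but the right side 1 ≡ 1 (mod 2). No integers can satisfy it.
Both branches are infeasible, so the system has no integer solution.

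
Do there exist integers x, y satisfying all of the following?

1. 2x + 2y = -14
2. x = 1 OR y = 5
Yes

Take x = 1, y = -8. Substituting into each constraint:
  (1) 2(1) + 2(-8) = -14 ✓
  (2) x = 1, target 1 ✓ (first branch holds)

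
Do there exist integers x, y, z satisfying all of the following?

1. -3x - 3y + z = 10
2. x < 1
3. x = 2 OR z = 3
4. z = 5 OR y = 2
No

A contradictory subset is {-3x - 3y + z = 10, x < 1, x = 2 OR z = 3}. No integer assignment can satisfy these jointly:

  - -3x - 3y + z = 10: is a linear equation tying the variables together
  - x < 1: bounds one variable relative to a constant
  - x = 2 OR z = 3: forces a choice: either x = 2 or z = 3

Split on the disjunction (x = 2 OR z = 3):
  • If x = 2: this contradicts the bound x ≤ 0.
  • If z = 3: with z = 3, every remaining term of the linear equation is divisible by 3, so the left side is ≡ 0 (mod 3); but the right side 7 ≡ 1 (mod 3). No integers can satisfy it.
Both branches are infeasible, so the system has no integer solution.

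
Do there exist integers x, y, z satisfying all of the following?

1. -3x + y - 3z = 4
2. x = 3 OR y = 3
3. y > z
Yes

Take x = 3, y = -5, z = -6. Substituting into each constraint:
  (1) -3(3) + (-5) - 3(-6) = 4 ✓
  (2) x = 3, target 3 ✓ (first branch holds)
  (3) -5 > -6 ✓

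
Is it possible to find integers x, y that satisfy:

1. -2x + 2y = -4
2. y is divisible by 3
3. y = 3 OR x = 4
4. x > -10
Yes

Take x = 5, y = 3. Substituting into each constraint:
  (1) -2(5) + 2(3) = -4 ✓
  (2) 3 = 3 × 1, remainder 0 ✓
  (3) y = 3, target 3 ✓ (first branch holds)
  (4) 5 > -10 ✓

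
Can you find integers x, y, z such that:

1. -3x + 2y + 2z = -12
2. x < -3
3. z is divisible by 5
Yes

Take x = -4, y = -12, z = 0. Substituting into each constraint:
  (1) -3(-4) + 2(-12) + 2(0) = -12 ✓
  (2) -4 < -3 ✓
  (3) 0 = 5 × 0, remainder 0 ✓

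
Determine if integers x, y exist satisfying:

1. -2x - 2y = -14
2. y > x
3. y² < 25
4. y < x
No

A contradictory subset is {y > x, y < x}. No integer assignment can satisfy these jointly:

  - y > x: bounds one variable relative to another variable
  - y < x: bounds one variable relative to another variable

Direct contradiction: y > x and x > y cannot both hold.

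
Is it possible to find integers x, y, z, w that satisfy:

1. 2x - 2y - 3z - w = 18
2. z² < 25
Yes

Take x = 0, y = 0, z = 0, w = -18. Substituting into each constraint:
  (1) 2(0) - 2(0) - 3(0) + 18 = 18 ✓
  (2) z² = (0)² = 0, and 0 < 25 ✓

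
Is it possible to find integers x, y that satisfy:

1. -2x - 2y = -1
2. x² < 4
No

Even the single constraint (-2x - 2y = -1) is infeasible over the integers.

  - -2x - 2y = -1: every term on the left is divisible by 2, so the LHS ≡ 0 (mod 2), but the RHS -1 is not — no integer solution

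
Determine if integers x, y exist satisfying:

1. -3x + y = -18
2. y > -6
Yes

Take x = 6, y = 0. Substituting into each constraint:
  (1) -3(6) + 0 = -18 ✓
  (2) 0 > -6 ✓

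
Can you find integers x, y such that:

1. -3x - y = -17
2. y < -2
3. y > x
No

The full constraint system is jointly infeasible over the integers. Each constraint and what it forces:

  - -3x - y = -17: is a linear equation tying the variables together
  - y < -2: bounds one variable relative to a constant
  - y > x: bounds one variable relative to another variable

Propagating the comparison: x < y and y ≤ -3 give x ≤ -4. Range argument: with x ∈ [−∞, -4], y ∈ [−∞, -3], the left side of the equation is at least 15, but the right side is -17 < 15. No integer solution exists.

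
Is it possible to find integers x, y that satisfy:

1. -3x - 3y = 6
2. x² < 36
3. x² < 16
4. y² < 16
Yes

Take x = -2, y = 0. Substituting into each constraint:
  (1) -3(-2) - 3(0) = 6 ✓
  (2) x² = (-2)² = 4, and 4 < 36 ✓
  (3) x² = (-2)² = 4, and 4 < 16 ✓
  (4) y² = (0)² = 0, and 0 < 16 ✓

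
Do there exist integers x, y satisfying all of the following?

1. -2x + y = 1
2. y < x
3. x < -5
Yes

Take x = -6, y = -11. Substituting into each constraint:
  (1) -2(-6) + (-11) = 1 ✓
  (2) -11 < -6 ✓
  (3) -6 < -5 ✓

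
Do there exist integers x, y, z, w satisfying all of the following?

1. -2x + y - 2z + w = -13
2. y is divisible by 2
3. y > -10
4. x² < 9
Yes

Take x = 2, y = 0, z = 0, w = -9. Substituting into each constraint:
  (1) -2(2) + 0 - 2(0) + (-9) = -13 ✓
  (2) 0 = 2 × 0, remainder 0 ✓
  (3) 0 > -10 ✓
  (4) x² = (2)² = 4, and 4 < 9 ✓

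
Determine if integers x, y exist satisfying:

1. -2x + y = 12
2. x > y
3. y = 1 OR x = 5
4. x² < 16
No

A contradictory subset is {-2x + y = 12, x > y, y = 1 OR x = 5}. No integer assignment can satisfy these jointly:

  - -2x + y = 12: is a linear equation tying the variables together
  - x > y: bounds one variable relative to another variable
  - y = 1 OR x = 5: forces a choice: either y = 1 or x = 5

Split on the disjunction (y = 1 OR x = 5):
  • If y = 1: with y = 1, every remaining term of the linear equation is divisible by 2, so the left side is ≡ 0 (mod 2); but the right side 11 ≡ 1 (mod 2). No integers can satisfy it.
  • If x = 5: the equation forces y = 22, giving (x, y) = (5, 22), which violates x > y.
Both branches are infeasible, so the system has no integer solution.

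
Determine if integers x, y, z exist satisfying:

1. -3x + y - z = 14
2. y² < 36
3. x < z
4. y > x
Yes

Take x = -4, y = 0, z = -2. Substituting into each constraint:
  (1) -3(-4) + 0 + 2 = 14 ✓
  (2) y² = (0)² = 0, and 0 < 36 ✓
  (3) -4 < -2 ✓
  (4) 0 > -4 ✓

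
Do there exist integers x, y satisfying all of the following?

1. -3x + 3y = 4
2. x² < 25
No

Even the single constraint (-3x + 3y = 4) is infeasible over the integers.

  - -3x + 3y = 4: every term on the left is divisible by 3, so the LHS ≡ 0 (mod 3), but the RHS 4 is not — no integer solution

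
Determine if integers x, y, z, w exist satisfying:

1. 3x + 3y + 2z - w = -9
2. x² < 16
Yes

Take x = -3, y = 0, z = 0, w = 0. Substituting into each constraint:
  (1) 3(-3) + 3(0) + 2(0) + 0 = -9 ✓
  (2) x² = (-3)² = 9, and 9 < 16 ✓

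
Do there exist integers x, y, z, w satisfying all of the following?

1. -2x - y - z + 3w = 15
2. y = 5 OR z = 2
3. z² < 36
Yes

Take x = 0, y = -17, z = 2, w = 0. Substituting into each constraint:
  (1) -2(0) + 17 + (-2) + 3(0) = 15 ✓
  (2) z = 2, target 2 ✓ (second branch holds)
  (3) z² = (2)² = 4, and 4 < 36 ✓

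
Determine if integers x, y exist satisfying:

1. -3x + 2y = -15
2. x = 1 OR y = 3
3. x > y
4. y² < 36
Yes

Take x = 7, y = 3. Substituting into each constraint:
  (1) -3(7) + 2(3) = -15 ✓
  (2) y = 3, target 3 ✓ (second branch holds)
  (3) 7 > 3 ✓
  (4) y² = (3)² = 9, and 9 < 36 ✓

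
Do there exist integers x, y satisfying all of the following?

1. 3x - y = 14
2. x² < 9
Yes

Take x = 0, y = -14. Substituting into each constraint:
  (1) 3(0) + 14 = 14 ✓
  (2) x² = (0)² = 0, and 0 < 9 ✓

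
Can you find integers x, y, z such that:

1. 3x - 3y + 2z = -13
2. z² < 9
Yes

Take x = -5, y = 0, z = 1. Substituting into each constraint:
  (1) 3(-5) - 3(0) + 2(1) = -13 ✓
  (2) z² = (1)² = 1, and 1 < 9 ✓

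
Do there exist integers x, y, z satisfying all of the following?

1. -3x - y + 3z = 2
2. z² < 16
Yes

Take x = -1, y = 1, z = 0. Substituting into each constraint:
  (1) -3(-1) + (-1) + 3(0) = 2 ✓
  (2) z² = (0)² = 0, and 0 < 16 ✓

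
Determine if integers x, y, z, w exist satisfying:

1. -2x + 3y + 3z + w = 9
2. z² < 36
Yes

Take x = 0, y = 3, z = 0, w = 0. Substituting into each constraint:
  (1) -2(0) + 3(3) + 3(0) + 0 = 9 ✓
  (2) z² = (0)² = 0, and 0 < 36 ✓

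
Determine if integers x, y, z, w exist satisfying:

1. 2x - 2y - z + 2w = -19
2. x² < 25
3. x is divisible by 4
Yes

Take x = 0, y = 0, z = 1, w = -9. Substituting into each constraint:
  (1) 2(0) - 2(0) + (-1) + 2(-9) = -19 ✓
  (2) x² = (0)² = 0, and 0 < 25 ✓
  (3) 0 = 4 × 0, remainder 0 ✓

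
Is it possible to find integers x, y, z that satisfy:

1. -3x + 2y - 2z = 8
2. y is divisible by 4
Yes

Take x = 0, y = 0, z = -4. Substituting into each constraint:
  (1) -3(0) + 2(0) - 2(-4) = 8 ✓
  (2) 0 = 4 × 0, remainder 0 ✓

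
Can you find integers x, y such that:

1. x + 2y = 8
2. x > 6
Yes

Take x = 8, y = 0. Substituting into each constraint:
  (1) 8 + 2(0) = 8 ✓
  (2) 8 > 6 ✓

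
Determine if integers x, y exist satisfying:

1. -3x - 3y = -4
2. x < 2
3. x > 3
No

Even the single constraint (-3x - 3y = -4) is infeasible over the integers.

  - -3x - 3y = -4: every term on the left is divisible by 3, so the LHS ≡ 0 (mod 3), but the RHS -4 is not — no integer solution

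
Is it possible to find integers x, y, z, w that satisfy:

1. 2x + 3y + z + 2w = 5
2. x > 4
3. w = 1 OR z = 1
Yes

Take x = 5, y = 0, z = -7, w = 1. Substituting into each constraint:
  (1) 2(5) + 3(0) + (-7) + 2(1) = 5 ✓
  (2) 5 > 4 ✓
  (3) w = 1, target 1 ✓ (first branch holds)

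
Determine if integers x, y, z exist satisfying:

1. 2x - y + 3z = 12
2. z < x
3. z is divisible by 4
Yes

Take x = 1, y = -10, z = 0. Substituting into each constraint:
  (1) 2(1) + 10 + 3(0) = 12 ✓
  (2) 0 < 1 ✓
  (3) 0 = 4 × 0, remainder 0 ✓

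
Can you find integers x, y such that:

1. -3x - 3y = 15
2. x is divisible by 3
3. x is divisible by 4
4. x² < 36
Yes

Take x = 0, y = -5. Substituting into each constraint:
  (1) -3(0) - 3(-5) = 15 ✓
  (2) 0 = 3 × 0, remainder 0 ✓
  (3) 0 = 4 × 0, remainder 0 ✓
  (4) x² = (0)² = 0, and 0 < 36 ✓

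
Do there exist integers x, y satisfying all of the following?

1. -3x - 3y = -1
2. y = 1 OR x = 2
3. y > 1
No

Even the single constraint (-3x - 3y = -1) is infeasible over the integers.

  - -3x - 3y = -1: every term on the left is divisible by 3, so the LHS ≡ 0 (mod 3), but the RHS -1 is not — no integer solution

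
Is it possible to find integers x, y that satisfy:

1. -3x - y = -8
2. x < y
Yes

Take x = 1, y = 5. Substituting into each constraint:
  (1) -3(1) + (-5) = -8 ✓
  (2) 1 < 5 ✓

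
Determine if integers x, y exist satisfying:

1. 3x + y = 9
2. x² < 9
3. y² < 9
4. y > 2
No

A contradictory subset is {y² < 9, y > 2}. No integer assignment can satisfy these jointly:

  - y² < 9: restricts y to |y| ≤ 2
  - y > 2: bounds one variable relative to a constant

Direct contradiction: the bounds on y require y ≥ 3 and y ≤ 2 simultaneously, which is empty.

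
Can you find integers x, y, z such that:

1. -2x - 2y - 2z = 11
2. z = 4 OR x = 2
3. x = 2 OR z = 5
No

Even the single constraint (-2x - 2y - 2z = 11) is infeasible over the integers.

  - -2x - 2y - 2z = 11: every term on the left is divisible by 2, so the LHS ≡ 0 (mod 2), but the RHS 11 is not — no integer solution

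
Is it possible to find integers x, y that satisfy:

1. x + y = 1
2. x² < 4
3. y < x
Yes

Take x = 1, y = 0. Substituting into each constraint:
  (1) 1 + 0 = 1 ✓
  (2) x² = (1)² = 1, and 1 < 4 ✓
  (3) 0 < 1 ✓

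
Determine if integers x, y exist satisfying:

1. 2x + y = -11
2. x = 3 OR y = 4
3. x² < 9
No

The full constraint system is jointly infeasible over the integers. Each constraint and what it forces:

  - 2x + y = -11: is a linear equation tying the variables together
  - x = 3 OR y = 4: forces a choice: either x = 3 or y = 4
  - x² < 9: restricts x to |x| ≤ 2

Split on the disjunction (x = 3 OR y = 4):
  • If x = 3: this contradicts x² < 9, which requires |x| ≤ 2.
  • If y = 4: with y = 4, every remaining term of the linear equation is divisible by 2, so the left side is ≡ 0 (mod 2); but the right side -15 ≡ 1 (mod 2). No integers can satisfy it.
Both branches are infeasible, so the system has no integer solution.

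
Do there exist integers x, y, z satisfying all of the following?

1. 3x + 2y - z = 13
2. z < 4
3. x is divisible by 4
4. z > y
Yes

Take x = 4, y = 2, z = 3. Substituting into each constraint:
  (1) 3(4) + 2(2) + (-3) = 13 ✓
  (2) 3 < 4 ✓
  (3) 4 = 4 × 1, remainder 0 ✓
  (4) 3 > 2 ✓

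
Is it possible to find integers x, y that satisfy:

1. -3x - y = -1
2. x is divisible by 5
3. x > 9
Yes

Take x = 10, y = -29. Substituting into each constraint:
  (1) -3(10) + 29 = -1 ✓
  (2) 10 = 5 × 2, remainder 0 ✓
  (3) 10 > 9 ✓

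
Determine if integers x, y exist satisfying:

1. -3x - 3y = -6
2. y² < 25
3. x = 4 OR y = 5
Yes

Take x = 4, y = -2. Substituting into each constraint:
  (1) -3(4) - 3(-2) = -6 ✓
  (2) y² = (-2)² = 4, and 4 < 25 ✓
  (3) x = 4, target 4 ✓ (first branch holds)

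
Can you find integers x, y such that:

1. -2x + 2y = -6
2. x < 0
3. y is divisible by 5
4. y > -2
No

A contradictory subset is {-2x + 2y = -6, x < 0, y > -2}. No integer assignment can satisfy these jointly:

  - -2x + 2y = -6: is a linear equation tying the variables together
  - x < 0: bounds one variable relative to a constant
  - y > -2: bounds one variable relative to a constant

Range argument: with x ∈ [−∞, -1], y ∈ [-1, ∞], the left side of the equation is at least 0, but the right side is -6 < 0. No integer solution exists.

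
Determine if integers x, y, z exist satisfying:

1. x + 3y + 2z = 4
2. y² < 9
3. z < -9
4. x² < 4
No

The full constraint system is jointly infeasible over the integers. Each constraint and what it forces:

  - x + 3y + 2z = 4: is a linear equation tying the variables together
  - y² < 9: restricts y to |y| ≤ 2
  - z < -9: bounds one variable relative to a constant
  - x² < 4: restricts x to |x| ≤ 1

Range argument: with x ∈ [-1, 1], y ∈ [-2, 2], z ∈ [−∞, -10], the left side of the equation is at most -13, but the right side is 4 > -13. No integer solution exists.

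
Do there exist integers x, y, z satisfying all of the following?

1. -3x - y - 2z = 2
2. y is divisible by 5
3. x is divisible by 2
Yes

Take x = 0, y = 0, z = -1. Substituting into each constraint:
  (1) -3(0) + 0 - 2(-1) = 2 ✓
  (2) 0 = 5 × 0, remainder 0 ✓
  (3) 0 = 2 × 0, remainder 0 ✓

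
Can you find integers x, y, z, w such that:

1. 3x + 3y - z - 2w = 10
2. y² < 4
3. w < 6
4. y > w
Yes

Take x = 2, y = 0, z = 0, w = -2. Substituting into each constraint:
  (1) 3(2) + 3(0) + 0 - 2(-2) = 10 ✓
  (2) y² = (0)² = 0, and 0 < 4 ✓
  (3) -2 < 6 ✓
  (4) 0 > -2 ✓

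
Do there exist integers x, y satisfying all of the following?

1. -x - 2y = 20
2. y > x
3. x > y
No

A contradictory subset is {y > x, x > y}. No integer assignment can satisfy these jointly:

  - y > x: bounds one variable relative to another variable
  - x > y: bounds one variable relative to another variable

Direct contradiction: y > x and x > y cannot both hold.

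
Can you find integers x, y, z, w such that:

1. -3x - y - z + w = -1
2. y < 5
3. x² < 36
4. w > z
Yes

Take x = 0, y = 2, z = 0, w = 1. Substituting into each constraint:
  (1) -3(0) + (-2) + 0 + 1 = -1 ✓
  (2) 2 < 5 ✓
  (3) x² = (0)² = 0, and 0 < 36 ✓
  (4) 1 > 0 ✓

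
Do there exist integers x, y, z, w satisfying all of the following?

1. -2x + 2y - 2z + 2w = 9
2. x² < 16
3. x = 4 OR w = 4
No

Even the single constraint (-2x + 2y - 2z + 2w = 9) is infeasible over the integers.

  - -2x + 2y - 2z + 2w = 9: every term on the left is divisible by 2, so the LHS ≡ 0 (mod 2), but the RHS 9 is not — no integer solution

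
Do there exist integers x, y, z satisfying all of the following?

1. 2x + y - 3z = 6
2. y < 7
Yes

Take x = 0, y = 6, z = 0. Substituting into each constraint:
  (1) 2(0) + 6 - 3(0) = 6 ✓
  (2) 6 < 7 ✓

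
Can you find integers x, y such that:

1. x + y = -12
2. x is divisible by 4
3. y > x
Yes

Take x = -8, y = -4. Substituting into each constraint:
  (1) (-8) + (-4) = -12 ✓
  (2) -8 = 4 × -2, remainder 0 ✓
  (3) -4 > -8 ✓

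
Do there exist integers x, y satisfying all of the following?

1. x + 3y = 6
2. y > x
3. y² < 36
Yes

Take x = 0, y = 2. Substituting into each constraint:
  (1) 0 + 3(2) = 6 ✓
  (2) 2 > 0 ✓
  (3) y² = (2)² = 4, and 4 < 36 ✓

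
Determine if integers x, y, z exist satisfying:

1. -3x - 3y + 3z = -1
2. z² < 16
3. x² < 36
No

Even the single constraint (-3x - 3y + 3z = -1) is infeasible over the integers.

  - -3x - 3y + 3z = -1: every term on the left is divisible by 3, so the LHS ≡ 0 (mod 3), but the RHS -1 is not — no integer solution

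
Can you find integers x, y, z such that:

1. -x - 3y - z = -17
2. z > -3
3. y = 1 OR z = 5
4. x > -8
Yes

Take x = 0, y = 1, z = 14. Substituting into each constraint:
  (1) 0 - 3(1) + (-14) = -17 ✓
  (2) 14 > -3 ✓
  (3) y = 1, target 1 ✓ (first branch holds)
  (4) 0 > -8 ✓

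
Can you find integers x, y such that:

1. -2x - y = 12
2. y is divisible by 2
Yes

Take x = -6, y = 0. Substituting into each constraint:
  (1) -2(-6) + 0 = 12 ✓
  (2) 0 = 2 × 0, remainder 0 ✓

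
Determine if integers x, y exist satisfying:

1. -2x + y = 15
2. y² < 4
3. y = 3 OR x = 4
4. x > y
No

A contradictory subset is {-2x + y = 15, y = 3 OR x = 4, x > y}. No integer assignment can satisfy these jointly:

  - -2x + y = 15: is a linear equation tying the variables together
  - y = 3 OR x = 4: forces a choice: either y = 3 or x = 4
  - x > y: bounds one variable relative to another variable

Split on the disjunction (y = 3 OR x = 4):
  • If y = 3: the equation forces x = -6, giving (y, x) = (3, -6), which violates x > y.
  • If x = 4: the equation forces y = 23, giving (x, y) = (4, 23), which violates x > y.
Both branches are infeasible, so the system has no integer solution.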